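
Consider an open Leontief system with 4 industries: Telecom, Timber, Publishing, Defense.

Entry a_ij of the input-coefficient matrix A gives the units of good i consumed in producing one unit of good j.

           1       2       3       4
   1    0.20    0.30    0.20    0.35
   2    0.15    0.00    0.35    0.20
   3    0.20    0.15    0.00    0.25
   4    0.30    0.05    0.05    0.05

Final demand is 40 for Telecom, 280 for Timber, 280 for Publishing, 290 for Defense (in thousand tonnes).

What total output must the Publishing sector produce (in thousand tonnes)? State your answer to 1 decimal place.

x_3 = 715.3

I − A =
  [   0.80    -0.30    -0.20    -0.35]
  [  -0.15     1.00    -0.35    -0.20]
  [  -0.20    -0.15     1.00    -0.25]
  [  -0.30    -0.05    -0.05     0.95]
Compute the cofactors C_ij = (−1)^(i+j)·(3×3 minor ij) of I−A; the adjugate is their transpose:
adj(I−A) = Cᵀ =
  [ 0.871750   0.332375   0.314375   0.473875]
  [ 0.295375   0.588500   0.280375   0.306500]
  [ 0.295250   0.191250   0.583625   0.302625]
  [ 0.306375   0.146000   0.144750   0.647500]
det(I−A) = Σ_j (I−A)_1j·C_1j = (0.80)(0.871750) + (-0.30)(0.295375) + (-0.20)(0.295250) + (-0.35)(0.306375) = 0.44250625
(I − A)⁻¹ = adj(I−A) / det(I−A) ≈
  [   1.9700     0.7511     0.7104     1.0709]
  [   0.6675     1.3299     0.6336     0.6926]
  [   0.6672     0.4322     1.3189     0.6839]
  [   0.6924     0.3299     0.3271     1.4633]
x = (I − A)⁻¹ d = adj(I−A)·d / det(I−A), with det(I−A) = 0.44250625:
  x_1 = (0.871750·40 + 0.332375·280 + 0.314375·280 + 0.473875·290) / 0.44250625 = 353.38375 / 0.44250625 ≈ 798.6
  x_2 = (0.295375·40 + 0.588500·280 + 0.280375·280 + 0.306500·290) / 0.44250625 = 343.985 / 0.44250625 ≈ 777.4
  x_3 = (0.295250·40 + 0.191250·280 + 0.583625·280 + 0.302625·290) / 0.44250625 = 316.53625 / 0.44250625 ≈ 715.3
  x_4 = (0.306375·40 + 0.146000·280 + 0.144750·280 + 0.647500·290) / 0.44250625 = 281.44 / 0.44250625 ≈ 636.0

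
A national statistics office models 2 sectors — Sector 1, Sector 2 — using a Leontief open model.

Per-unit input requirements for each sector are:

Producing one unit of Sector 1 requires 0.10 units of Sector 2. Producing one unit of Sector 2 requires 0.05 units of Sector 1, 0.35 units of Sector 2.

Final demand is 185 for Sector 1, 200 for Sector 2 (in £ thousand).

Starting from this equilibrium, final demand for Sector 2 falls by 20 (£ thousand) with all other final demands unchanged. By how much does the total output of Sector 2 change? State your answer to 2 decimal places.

I − A =
  [   1.00    -0.05]
  [  -0.10     0.65]
det(I−A) = (1.00)(0.65) − (-0.05)(-0.10) = 0.6450
adj(I−A) = [[0.65, 0.05], [0.10, 1.00]]
(I − A)⁻¹ = adj(I−A) / det(I−A) ≈
  [   1.0078     0.0775]
  [   0.1550     1.5504]
Δx = (I − A)⁻¹ Δd with Δd having -20 in the Sector 2 component and 0 elsewhere.
So Δx_2 = L_22 · (-20), where L_22 = adj(I−A)_22 / det(I−A) = 1.00 / 0.6450.
Δx_2 = 1.00 × (-20) / 0.6450 = -20.00 / 0.6450 ≈ -31.01.

Δx_2 = -31.01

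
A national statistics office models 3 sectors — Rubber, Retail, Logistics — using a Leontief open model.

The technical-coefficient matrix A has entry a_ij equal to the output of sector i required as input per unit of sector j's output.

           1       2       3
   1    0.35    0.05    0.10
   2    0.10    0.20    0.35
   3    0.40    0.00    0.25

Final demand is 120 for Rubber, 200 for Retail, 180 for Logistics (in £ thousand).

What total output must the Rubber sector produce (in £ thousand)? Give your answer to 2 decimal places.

I − A =
  [   0.65    -0.05    -0.10]
  [  -0.10     0.80    -0.35]
  [  -0.40     0.00     0.75]
Cofactors of I−A, C_ij = (−1)^(i+j)·(minor ij) (rows/columns in the sector order above):
  C_11 = (0.80)(0.75) − (-0.35)(0.00) = 0.6000
  C_12 = −[(-0.10)(0.75) − (-0.35)(-0.40)] = 0.2150
  C_13 = (-0.10)(0.00) − (0.80)(-0.40) = 0.3200
  C_21 = −[(-0.05)(0.75) − (-0.10)(0.00)] = 0.0375
  C_22 = (0.65)(0.75) − (-0.10)(-0.40) = 0.4475
  C_23 = −[(0.65)(0.00) − (-0.05)(-0.40)] = 0.0200
  C_31 = (-0.05)(-0.35) − (-0.10)(0.80) = 0.0975
  C_32 = −[(0.65)(-0.35) − (-0.10)(-0.10)] = 0.2375
  C_33 = (0.65)(0.80) − (-0.05)(-0.10) = 0.5150
det(I−A) = Σ_j (I−A)_1j·C_1j = (0.65)(0.6000) + (-0.05)(0.2150) + (-0.10)(0.3200) = 0.34725
adj(I−A) = Cᵀ =
  [ 0.6000   0.0375   0.0975]
  [ 0.2150   0.4475   0.2375]
  [ 0.3200   0.0200   0.5150]
(I − A)⁻¹ = adj(I−A) / det(I−A) ≈
  [   1.7279     0.1080     0.2808]
  [   0.6192     1.2887     0.6839]
  [   0.9215     0.0576     1.4831]
x = (I − A)⁻¹ d = adj(I−A)·d / det(I−A), with det(I−A) = 0.34725:
  x_1 = (0.6000·120 + 0.0375·200 + 0.0975·180) / 0.34725 = 97.05 / 0.34725 ≈ 279.48
  x_2 = (0.2150·120 + 0.4475·200 + 0.2375·180) / 0.34725 = 158.05 / 0.34725 ≈ 455.15
  x_3 = (0.3200·120 + 0.0200·200 + 0.5150·180) / 0.34725 = 135.10 / 0.34725 ≈ 389.06

x_1 = 279.48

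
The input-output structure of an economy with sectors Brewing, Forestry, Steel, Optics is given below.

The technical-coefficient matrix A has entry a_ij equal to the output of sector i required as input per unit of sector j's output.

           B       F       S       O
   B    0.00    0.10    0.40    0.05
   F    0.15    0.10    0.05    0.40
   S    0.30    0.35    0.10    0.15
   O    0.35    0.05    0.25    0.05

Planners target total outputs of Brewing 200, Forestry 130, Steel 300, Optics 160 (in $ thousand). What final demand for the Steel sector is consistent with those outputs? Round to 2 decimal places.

I − A =
  [   1.00    -0.10    -0.40    -0.05]
  [  -0.15     0.90    -0.05    -0.40]
  [  -0.30    -0.35     0.90    -0.15]
  [  -0.35    -0.05    -0.25     0.95]
d = (I − A) x:
  d_B = (+1.00)·200 + (-0.10)·130 + (-0.40)·300 + (-0.05)·160 = 59.00
  d_F = (-0.15)·200 + (+0.90)·130 + (-0.05)·300 + (-0.40)·160 = 8.00
  d_S = (-0.30)·200 + (-0.35)·130 + (+0.90)·300 + (-0.15)·160 = 140.50
  d_O = (-0.35)·200 + (-0.05)·130 + (-0.25)·300 + (+0.95)·160 = 0.50

d_S = 140.50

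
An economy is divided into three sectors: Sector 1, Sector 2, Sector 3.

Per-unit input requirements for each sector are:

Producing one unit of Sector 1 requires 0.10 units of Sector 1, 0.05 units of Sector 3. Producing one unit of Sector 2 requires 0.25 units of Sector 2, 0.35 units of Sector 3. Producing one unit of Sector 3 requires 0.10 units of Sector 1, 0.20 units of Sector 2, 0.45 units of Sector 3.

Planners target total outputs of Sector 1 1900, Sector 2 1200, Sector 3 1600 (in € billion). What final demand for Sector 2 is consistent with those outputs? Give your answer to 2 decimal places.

d_2 = 580.00

I − A =
  [   0.90     0.00    -0.10]
  [   0.00     0.75    -0.20]
  [  -0.05    -0.35     0.55]
d = (I − A) x:
  d_1 = (+0.90)·1900 + (+0.00)·1200 + (-0.10)·1600 = 1550.00
  d_2 = (+0.00)·1900 + (+0.75)·1200 + (-0.20)·1600 = 580.00
  d_3 = (-0.05)·1900 + (-0.35)·1200 + (+0.55)·1600 = 365.00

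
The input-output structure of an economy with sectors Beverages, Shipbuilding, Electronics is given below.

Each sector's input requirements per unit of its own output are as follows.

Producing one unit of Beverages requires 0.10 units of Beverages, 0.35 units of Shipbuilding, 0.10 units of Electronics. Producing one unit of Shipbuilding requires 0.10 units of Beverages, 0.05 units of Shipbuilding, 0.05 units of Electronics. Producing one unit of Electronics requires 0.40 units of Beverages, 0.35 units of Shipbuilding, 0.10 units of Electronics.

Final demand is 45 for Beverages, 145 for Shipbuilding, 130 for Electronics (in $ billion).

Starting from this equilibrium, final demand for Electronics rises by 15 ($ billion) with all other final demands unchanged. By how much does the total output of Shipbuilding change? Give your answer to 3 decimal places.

Δx_2 = 10.130

I − A =
  [   0.90    -0.10    -0.40]
  [  -0.35     0.95    -0.35]
  [  -0.10    -0.05     0.90]
Cofactors of I−A, C_ij = (−1)^(i+j)·(minor ij) (rows/columns in the sector order above):
  C_11 = (0.95)(0.90) − (-0.35)(-0.05) = 0.8375
  C_12 = −[(-0.35)(0.90) − (-0.35)(-0.10)] = 0.3500
  C_13 = (-0.35)(-0.05) − (0.95)(-0.10) = 0.1125
  C_21 = −[(-0.10)(0.90) − (-0.40)(-0.05)] = 0.1100
  C_22 = (0.90)(0.90) − (-0.40)(-0.10) = 0.7700
  C_23 = −[(0.90)(-0.05) − (-0.10)(-0.10)] = 0.0550
  C_31 = (-0.10)(-0.35) − (-0.40)(0.95) = 0.4150
  C_32 = −[(0.90)(-0.35) − (-0.40)(-0.35)] = 0.4550
  C_33 = (0.90)(0.95) − (-0.10)(-0.35) = 0.8200
det(I−A) = Σ_j (I−A)_1j·C_1j = (0.90)(0.8375) + (-0.10)(0.3500) + (-0.40)(0.1125) = 0.67375
adj(I−A) = Cᵀ =
  [ 0.8375   0.1100   0.4150]
  [ 0.3500   0.7700   0.4550]
  [ 0.1125   0.0550   0.8200]
(I − A)⁻¹ = adj(I−A) / det(I−A) ≈
  [   1.2430     0.1633     0.6160]
  [   0.5195     1.1429     0.6753]
  [   0.1670     0.0816     1.2171]
Δx = (I − A)⁻¹ Δd with Δd having +15 in the Electronics component and 0 elsewhere.
So Δx_2 = L_23 · (+15), where L_23 = adj(I−A)_23 / det(I−A) = 0.4550 / 0.67375.
Δx_2 = 0.4550 × (+15) / 0.67375 = 6.825 / 0.67375 ≈ 10.130.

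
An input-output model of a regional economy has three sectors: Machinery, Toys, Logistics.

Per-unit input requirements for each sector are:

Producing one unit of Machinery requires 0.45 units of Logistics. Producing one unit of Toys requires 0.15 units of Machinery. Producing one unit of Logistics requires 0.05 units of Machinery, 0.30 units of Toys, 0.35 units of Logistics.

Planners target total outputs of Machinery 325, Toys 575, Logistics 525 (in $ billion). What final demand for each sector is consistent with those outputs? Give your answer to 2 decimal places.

d_M = 212.50, d_T = 417.50, d_L = 195.00

I − A =
  [   1.00    -0.15    -0.05]
  [   0.00     1.00    -0.30]
  [  -0.45     0.00     0.65]
d = (I − A) x:
  d_M = (+1.00)·325 + (-0.15)·575 + (-0.05)·525 = 212.50
  d_T = (+0.00)·325 + (+1.00)·575 + (-0.30)·525 = 417.50
  d_L = (-0.45)·325 + (+0.00)·575 + (+0.65)·525 = 195.00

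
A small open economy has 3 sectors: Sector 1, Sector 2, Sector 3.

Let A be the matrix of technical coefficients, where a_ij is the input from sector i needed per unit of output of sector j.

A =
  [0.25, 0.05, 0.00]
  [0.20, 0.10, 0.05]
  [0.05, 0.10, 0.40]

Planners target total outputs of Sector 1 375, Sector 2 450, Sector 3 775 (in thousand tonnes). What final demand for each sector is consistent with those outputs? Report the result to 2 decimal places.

I − A =
  [   0.75    -0.05     0.00]
  [  -0.20     0.90    -0.05]
  [  -0.05    -0.10     0.60]
d = (I − A) x:
  d_1 = (+0.75)·375 + (-0.05)·450 + (+0.00)·775 = 258.75
  d_2 = (-0.20)·375 + (+0.90)·450 + (-0.05)·775 = 291.25
  d_3 = (-0.05)·375 + (-0.10)·450 + (+0.60)·775 = 401.25

d_1 = 258.75, d_2 = 291.25, d_3 = 401.25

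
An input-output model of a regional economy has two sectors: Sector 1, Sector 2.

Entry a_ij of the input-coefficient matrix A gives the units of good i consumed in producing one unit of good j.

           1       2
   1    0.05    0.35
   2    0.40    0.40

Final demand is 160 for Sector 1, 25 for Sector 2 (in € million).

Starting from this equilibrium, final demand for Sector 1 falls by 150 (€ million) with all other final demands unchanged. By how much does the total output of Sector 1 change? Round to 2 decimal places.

Δx_1 = -209.30

I − A =
  [   0.95    -0.35]
  [  -0.40     0.60]
det(I−A) = (0.95)(0.60) − (-0.35)(-0.40) = 0.4300
adj(I−A) = [[0.60, 0.35], [0.40, 0.95]]
(I − A)⁻¹ = adj(I−A) / det(I−A) ≈
  [   1.3953     0.8140]
  [   0.9302     2.2093]
Δx = (I − A)⁻¹ Δd with Δd having -150 in the Sector 1 component and 0 elsewhere.
So Δx_1 = L_11 · (-150), where L_11 = adj(I−A)_11 / det(I−A) = 0.60 / 0.4300.
Δx_1 = 0.60 × (-150) / 0.4300 = -90.00 / 0.4300 ≈ -209.30.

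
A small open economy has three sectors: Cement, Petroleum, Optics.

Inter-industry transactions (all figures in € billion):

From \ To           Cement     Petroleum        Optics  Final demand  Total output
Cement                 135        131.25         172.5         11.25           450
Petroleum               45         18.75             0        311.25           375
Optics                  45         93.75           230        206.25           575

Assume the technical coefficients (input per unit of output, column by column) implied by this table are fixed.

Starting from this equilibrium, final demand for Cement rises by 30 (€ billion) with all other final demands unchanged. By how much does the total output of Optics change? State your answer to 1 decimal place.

Δx_O = 10.5

Technical coefficients a_ij = z_ij / X_j:
  a_CC = 135/450 = 0.30, a_PC = 45/450 = 0.10, a_OC = 45/450 = 0.10
  a_CP = 131.25/375 = 0.35, a_PP = 18.75/375 = 0.05, a_OP = 93.75/375 = 0.25
  a_CO = 172.5/575 = 0.30, a_PO = 0/575 = 0.00, a_OO = 230/575 = 0.40
I − A =
  [   0.70    -0.35    -0.30]
  [  -0.10     0.95     0.00]
  [  -0.10    -0.25     0.60]
Cofactors of I−A, C_ij = (−1)^(i+j)·(minor ij) (rows/columns in the sector order above):
  C_11 = (0.95)(0.60) − (0.00)(-0.25) = 0.5700
  C_12 = −[(-0.10)(0.60) − (0.00)(-0.10)] = 0.0600
  C_13 = (-0.10)(-0.25) − (0.95)(-0.10) = 0.1200
  C_21 = −[(-0.35)(0.60) − (-0.30)(-0.25)] = 0.2850
  C_22 = (0.70)(0.60) − (-0.30)(-0.10) = 0.3900
  C_23 = −[(0.70)(-0.25) − (-0.35)(-0.10)] = 0.2100
  C_31 = (-0.35)(0.00) − (-0.30)(0.95) = 0.2850
  C_32 = −[(0.70)(0.00) − (-0.30)(-0.10)] = 0.0300
  C_33 = (0.70)(0.95) − (-0.35)(-0.10) = 0.6300
det(I−A) = Σ_j (I−A)_1j·C_1j = (0.70)(0.5700) + (-0.35)(0.0600) + (-0.30)(0.1200) = 0.3420
adj(I−A) = Cᵀ =
  [ 0.5700   0.2850   0.2850]
  [ 0.0600   0.3900   0.0300]
  [ 0.1200   0.2100   0.6300]
(I − A)⁻¹ = adj(I−A) / det(I−A) ≈
  [   1.6667     0.8333     0.8333]
  [   0.1754     1.1404     0.0877]
  [   0.3509     0.6140     1.8421]
Δx = (I − A)⁻¹ Δd with Δd having +30 in the Cement component and 0 elsewhere.
So Δx_O = L_OC · (+30), where L_OC = adj(I−A)_OC / det(I−A) = 0.1200 / 0.3420.
Δx_O = 0.1200 × (+30) / 0.3420 = 3.60 / 0.3420 ≈ 10.5.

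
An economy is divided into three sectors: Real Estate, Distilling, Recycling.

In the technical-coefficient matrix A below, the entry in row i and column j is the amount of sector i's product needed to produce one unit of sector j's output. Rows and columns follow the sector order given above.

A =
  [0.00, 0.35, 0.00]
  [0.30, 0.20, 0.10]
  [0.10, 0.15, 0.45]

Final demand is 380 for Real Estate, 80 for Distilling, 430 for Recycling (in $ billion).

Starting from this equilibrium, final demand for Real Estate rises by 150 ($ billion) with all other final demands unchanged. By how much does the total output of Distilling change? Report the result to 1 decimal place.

I − A =
  [   1.00    -0.35     0.00]
  [  -0.30     0.80    -0.10]
  [  -0.10    -0.15     0.55]
Cofactors of I−A, C_ij = (−1)^(i+j)·(minor ij) (rows/columns in the sector order above):
  C_11 = (0.80)(0.55) − (-0.10)(-0.15) = 0.4250
  C_12 = −[(-0.30)(0.55) − (-0.10)(-0.10)] = 0.1750
  C_13 = (-0.30)(-0.15) − (0.80)(-0.10) = 0.1250
  C_21 = −[(-0.35)(0.55) − (0.00)(-0.15)] = 0.1925
  C_22 = (1.00)(0.55) − (0.00)(-0.10) = 0.5500
  C_23 = −[(1.00)(-0.15) − (-0.35)(-0.10)] = 0.1850
  C_31 = (-0.35)(-0.10) − (0.00)(0.80) = 0.0350
  C_32 = −[(1.00)(-0.10) − (0.00)(-0.30)] = 0.1000
  C_33 = (1.00)(0.80) − (-0.35)(-0.30) = 0.6950
det(I−A) = Σ_j (I−A)_1j·C_1j = (1.00)(0.4250) + (-0.35)(0.1750) + (0.00)(0.1250) = 0.36375
adj(I−A) = Cᵀ =
  [ 0.4250   0.1925   0.0350]
  [ 0.1750   0.5500   0.1000]
  [ 0.1250   0.1850   0.6950]
(I − A)⁻¹ = adj(I−A) / det(I−A) ≈
  [   1.1684     0.5292     0.0962]
  [   0.4811     1.5120     0.2749]
  [   0.3436     0.5086     1.9107]
Δx = (I − A)⁻¹ Δd with Δd having +150 in the Real Estate component and 0 elsewhere.
So Δx_2 = L_21 · (+150), where L_21 = adj(I−A)_21 / det(I−A) = 0.1750 / 0.36375.
Δx_2 = 0.1750 × (+150) / 0.36375 = 26.25 / 0.36375 ≈ 72.2.

Δx_2 = 72.2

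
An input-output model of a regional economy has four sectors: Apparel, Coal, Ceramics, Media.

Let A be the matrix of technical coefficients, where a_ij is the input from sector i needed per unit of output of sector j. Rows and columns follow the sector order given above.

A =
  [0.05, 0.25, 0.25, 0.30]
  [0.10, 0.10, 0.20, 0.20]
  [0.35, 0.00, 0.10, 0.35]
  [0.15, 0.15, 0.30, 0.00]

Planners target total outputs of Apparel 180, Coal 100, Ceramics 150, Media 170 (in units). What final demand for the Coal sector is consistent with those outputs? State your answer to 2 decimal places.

d_2 = 8.00

I − A =
  [   0.95    -0.25    -0.25    -0.30]
  [  -0.10     0.90    -0.20    -0.20]
  [  -0.35     0.00     0.90    -0.35]
  [  -0.15    -0.15    -0.30     1.00]
d = (I − A) x:
  d_1 = (+0.95)·180 + (-0.25)·100 + (-0.25)·150 + (-0.30)·170 = 57.50
  d_2 = (-0.10)·180 + (+0.90)·100 + (-0.20)·150 + (-0.20)·170 = 8.00
  d_3 = (-0.35)·180 + (+0.00)·100 + (+0.90)·150 + (-0.35)·170 = 12.50
  d_4 = (-0.15)·180 + (-0.15)·100 + (-0.30)·150 + (+1.00)·170 = 83.00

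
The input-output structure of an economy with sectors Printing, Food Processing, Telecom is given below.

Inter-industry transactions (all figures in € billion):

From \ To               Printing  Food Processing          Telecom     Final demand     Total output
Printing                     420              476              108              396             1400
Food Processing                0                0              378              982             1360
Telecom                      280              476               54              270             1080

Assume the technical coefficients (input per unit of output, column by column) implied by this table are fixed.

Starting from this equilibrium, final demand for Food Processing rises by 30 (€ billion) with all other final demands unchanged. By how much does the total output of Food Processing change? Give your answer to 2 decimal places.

Δx_2 = 36.19

Technical coefficients a_ij = z_ij / X_j:
  a_11 = 420/1400 = 0.30, a_21 = 0/1400 = 0.00, a_31 = 280/1400 = 0.20
  a_12 = 476/1360 = 0.35, a_22 = 0/1360 = 0.00, a_32 = 476/1360 = 0.35
  a_13 = 108/1080 = 0.10, a_23 = 378/1080 = 0.35, a_33 = 54/1080 = 0.05
I − A =
  [   0.70    -0.35    -0.10]
  [   0.00     1.00    -0.35]
  [  -0.20    -0.35     0.95]
Cofactors of I−A, C_ij = (−1)^(i+j)·(minor ij) (rows/columns in the sector order above):
  C_11 = (1.00)(0.95) − (-0.35)(-0.35) = 0.8275
  C_12 = −[(0.00)(0.95) − (-0.35)(-0.20)] = 0.0700
  C_13 = (0.00)(-0.35) − (1.00)(-0.20) = 0.2000
  C_21 = −[(-0.35)(0.95) − (-0.10)(-0.35)] = 0.3675
  C_22 = (0.70)(0.95) − (-0.10)(-0.20) = 0.6450
  C_23 = −[(0.70)(-0.35) − (-0.35)(-0.20)] = 0.3150
  C_31 = (-0.35)(-0.35) − (-0.10)(1.00) = 0.2225
  C_32 = −[(0.70)(-0.35) − (-0.10)(0.00)] = 0.2450
  C_33 = (0.70)(1.00) − (-0.35)(0.00) = 0.7000
det(I−A) = Σ_j (I−A)_1j·C_1j = (0.70)(0.8275) + (-0.35)(0.0700) + (-0.10)(0.2000) = 0.53475
adj(I−A) = Cᵀ =
  [ 0.8275   0.3675   0.2225]
  [ 0.0700   0.6450   0.2450]
  [ 0.2000   0.3150   0.7000]
(I − A)⁻¹ = adj(I−A) / det(I−A) ≈
  [   1.5475     0.6872     0.4161]
  [   0.1309     1.2062     0.4582]
  [   0.3740     0.5891     1.3090]
Δx = (I − A)⁻¹ Δd with Δd having +30 in the Food Processing component and 0 elsewhere.
So Δx_2 = L_22 · (+30), where L_22 = adj(I−A)_22 / det(I−A) = 0.6450 / 0.53475.
Δx_2 = 0.6450 × (+30) / 0.53475 = 19.35 / 0.53475 ≈ 36.19.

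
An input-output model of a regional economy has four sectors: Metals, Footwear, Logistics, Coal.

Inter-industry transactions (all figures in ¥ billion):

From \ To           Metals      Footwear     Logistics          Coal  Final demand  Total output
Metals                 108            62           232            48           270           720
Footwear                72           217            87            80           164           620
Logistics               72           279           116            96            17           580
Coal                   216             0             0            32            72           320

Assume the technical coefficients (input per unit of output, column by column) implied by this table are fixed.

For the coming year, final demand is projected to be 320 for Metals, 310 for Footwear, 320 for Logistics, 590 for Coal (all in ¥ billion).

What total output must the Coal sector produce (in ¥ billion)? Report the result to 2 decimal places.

Technical coefficients a_ij = z_ij / X_j:
  a_MM = 108/720 = 0.15, a_FM = 72/720 = 0.10, a_LM = 72/720 = 0.10, a_CM = 216/720 = 0.30
  a_MF = 62/620 = 0.10, a_FF = 217/620 = 0.35, a_LF = 279/620 = 0.45, a_CF = 0/620 = 0.00
  a_ML = 232/580 = 0.40, a_FL = 87/580 = 0.15, a_LL = 116/580 = 0.20, a_CL = 0/580 = 0.00
  a_MC = 48/320 = 0.15, a_FC = 80/320 = 0.25, a_LC = 96/320 = 0.30, a_CC = 32/320 = 0.10
I − A =
  [   0.85    -0.10    -0.40    -0.15]
  [  -0.10     0.65    -0.15    -0.25]
  [  -0.10    -0.45     0.80    -0.30]
  [  -0.30     0.00     0.00     0.90]
Compute the cofactors C_ij = (−1)^(i+j)·(3×3 minor ij) of I−A; the adjugate is their transpose:
adj(I−A) = Cᵀ =
  [ 0.407250   0.234000   0.247500   0.215375]
  [ 0.159000   0.504000   0.174000   0.224500]
  [ 0.191250   0.342000   0.451500   0.277375]
  [ 0.135750   0.078000   0.082500   0.331125]
det(I−A) = Σ_j (I−A)_1j·C_1j = (0.85)(0.407250) + (-0.10)(0.159000) + (-0.40)(0.191250) + (-0.15)(0.135750) = 0.2334
(I − A)⁻¹ = adj(I−A) / det(I−A) ≈
  [   1.7449     1.0026     1.0604     0.9228]
  [   0.6812     2.1594     0.7455     0.9619]
  [   0.8194     1.4653     1.9344     1.1884]
  [   0.5816     0.3342     0.3535     1.4187]
x = (I − A)⁻¹ d = adj(I−A)·d / det(I−A), with det(I−A) = 0.2334:
  x_M = (0.407250·320 + 0.234000·310 + 0.247500·320 + 0.215375·590) / 0.2334 = 409.13125 / 0.2334 ≈ 1752.92
  x_F = (0.159000·320 + 0.504000·310 + 0.174000·320 + 0.224500·590) / 0.2334 = 395.255 / 0.2334 ≈ 1693.47
  x_L = (0.191250·320 + 0.342000·310 + 0.451500·320 + 0.277375·590) / 0.2334 = 475.35125 / 0.2334 ≈ 2036.64
  x_C = (0.135750·320 + 0.078000·310 + 0.082500·320 + 0.331125·590) / 0.2334 = 289.38375 / 0.2334 ≈ 1239.86

x_C = 1239.86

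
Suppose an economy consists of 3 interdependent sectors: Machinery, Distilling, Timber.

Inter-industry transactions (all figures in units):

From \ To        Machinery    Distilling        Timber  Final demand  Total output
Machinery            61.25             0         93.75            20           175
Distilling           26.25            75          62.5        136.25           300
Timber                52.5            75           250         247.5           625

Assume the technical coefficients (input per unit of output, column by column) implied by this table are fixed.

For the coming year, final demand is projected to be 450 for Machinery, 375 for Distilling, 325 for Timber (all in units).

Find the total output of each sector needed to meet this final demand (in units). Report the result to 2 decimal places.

x_1 = 1021.11, x_2 = 894.20, x_3 = 1424.80

Technical coefficients a_ij = z_ij / X_j:
  a_11 = 61.25/175 = 0.35, a_21 = 26.25/175 = 0.15, a_31 = 52.5/175 = 0.30
  a_12 = 0/300 = 0.00, a_22 = 75/300 = 0.25, a_32 = 75/300 = 0.25
  a_13 = 93.75/625 = 0.15, a_23 = 62.5/625 = 0.10, a_33 = 250/625 = 0.40
I − A =
  [   0.65     0.00    -0.15]
  [  -0.15     0.75    -0.10]
  [  -0.30    -0.25     0.60]
Cofactors of I−A, C_ij = (−1)^(i+j)·(minor ij) (rows/columns in the sector order above):
  C_11 = (0.75)(0.60) − (-0.10)(-0.25) = 0.4250
  C_12 = −[(-0.15)(0.60) − (-0.10)(-0.30)] = 0.1200
  C_13 = (-0.15)(-0.25) − (0.75)(-0.30) = 0.2625
  C_21 = −[(0.00)(0.60) − (-0.15)(-0.25)] = 0.0375
  C_22 = (0.65)(0.60) − (-0.15)(-0.30) = 0.3450
  C_23 = −[(0.65)(-0.25) − (0.00)(-0.30)] = 0.1625
  C_31 = (0.00)(-0.10) − (-0.15)(0.75) = 0.1125
  C_32 = −[(0.65)(-0.10) − (-0.15)(-0.15)] = 0.0875
  C_33 = (0.65)(0.75) − (0.00)(-0.15) = 0.4875
det(I−A) = Σ_j (I−A)_1j·C_1j = (0.65)(0.4250) + (0.00)(0.1200) + (-0.15)(0.2625) = 0.236875
adj(I−A) = Cᵀ =
  [ 0.4250   0.0375   0.1125]
  [ 0.1200   0.3450   0.0875]
  [ 0.2625   0.1625   0.4875]
(I − A)⁻¹ = adj(I−A) / det(I−A) ≈
  [   1.7942     0.1583     0.4749]
  [   0.5066     1.4565     0.3694]
  [   1.1082     0.6860     2.0580]
x = (I − A)⁻¹ d = adj(I−A)·d / det(I−A), with det(I−A) = 0.236875:
  x_1 = (0.4250·450 + 0.0375·375 + 0.1125·325) / 0.236875 = 241.875 / 0.236875 ≈ 1021.11
  x_2 = (0.1200·450 + 0.3450·375 + 0.0875·325) / 0.236875 = 211.8125 / 0.236875 ≈ 894.20
  x_3 = (0.2625·450 + 0.1625·375 + 0.4875·325) / 0.236875 = 337.50 / 0.236875 ≈ 1424.80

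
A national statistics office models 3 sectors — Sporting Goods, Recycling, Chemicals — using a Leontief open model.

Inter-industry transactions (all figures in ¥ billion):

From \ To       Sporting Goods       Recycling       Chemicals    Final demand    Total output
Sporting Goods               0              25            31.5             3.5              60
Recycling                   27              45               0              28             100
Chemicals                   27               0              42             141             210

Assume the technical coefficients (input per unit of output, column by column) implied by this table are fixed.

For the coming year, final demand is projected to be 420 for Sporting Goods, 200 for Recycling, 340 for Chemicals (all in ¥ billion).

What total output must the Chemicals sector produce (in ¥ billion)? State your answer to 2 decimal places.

x_C = 879.58

Technical coefficients a_ij = z_ij / X_j:
  a_SS = 0/60 = 0.00, a_RS = 27/60 = 0.45, a_CS = 27/60 = 0.45
  a_SR = 25/100 = 0.25, a_RR = 45/100 = 0.45, a_CR = 0/100 = 0.00
  a_SC = 31.5/210 = 0.15, a_RC = 0/210 = 0.00, a_CC = 42/210 = 0.20
I − A =
  [   1.00    -0.25    -0.15]
  [  -0.45     0.55     0.00]
  [  -0.45     0.00     0.80]
Cofactors of I−A, C_ij = (−1)^(i+j)·(minor ij) (rows/columns in the sector order above):
  C_11 = (0.55)(0.80) − (0.00)(0.00) = 0.4400
  C_12 = −[(-0.45)(0.80) − (0.00)(-0.45)] = 0.3600
  C_13 = (-0.45)(0.00) − (0.55)(-0.45) = 0.2475
  C_21 = −[(-0.25)(0.80) − (-0.15)(0.00)] = 0.2000
  C_22 = (1.00)(0.80) − (-0.15)(-0.45) = 0.7325
  C_23 = −[(1.00)(0.00) − (-0.25)(-0.45)] = 0.1125
  C_31 = (-0.25)(0.00) − (-0.15)(0.55) = 0.0825
  C_32 = −[(1.00)(0.00) − (-0.15)(-0.45)] = 0.0675
  C_33 = (1.00)(0.55) − (-0.25)(-0.45) = 0.4375
det(I−A) = Σ_j (I−A)_1j·C_1j = (1.00)(0.4400) + (-0.25)(0.3600) + (-0.15)(0.2475) = 0.312875
adj(I−A) = Cᵀ =
  [ 0.4400   0.2000   0.0825]
  [ 0.3600   0.7325   0.0675]
  [ 0.2475   0.1125   0.4375]
(I − A)⁻¹ = adj(I−A) / det(I−A) ≈
  [   1.4063     0.6392     0.2637]
  [   1.1506     2.3412     0.2157]
  [   0.7911     0.3596     1.3983]
x = (I − A)⁻¹ d = adj(I−A)·d / det(I−A), with det(I−A) = 0.312875:
  x_S = (0.4400·420 + 0.2000·200 + 0.0825·340) / 0.312875 = 252.85 / 0.312875 ≈ 808.15
  x_R = (0.3600·420 + 0.7325·200 + 0.0675·340) / 0.312875 = 320.65 / 0.312875 ≈ 1024.85
  x_C = (0.2475·420 + 0.1125·200 + 0.4375·340) / 0.312875 = 275.20 / 0.312875 ≈ 879.58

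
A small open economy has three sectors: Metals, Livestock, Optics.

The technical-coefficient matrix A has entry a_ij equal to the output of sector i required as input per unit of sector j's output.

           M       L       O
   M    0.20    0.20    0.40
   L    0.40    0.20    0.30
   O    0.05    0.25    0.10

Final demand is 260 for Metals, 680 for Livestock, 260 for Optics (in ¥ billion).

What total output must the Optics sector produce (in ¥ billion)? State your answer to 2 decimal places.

x_O = 843.64

I − A =
  [   0.80    -0.20    -0.40]
  [  -0.40     0.80    -0.30]
  [  -0.05    -0.25     0.90]
Cofactors of I−A, C_ij = (−1)^(i+j)·(minor ij) (rows/columns in the sector order above):
  C_11 = (0.80)(0.90) − (-0.30)(-0.25) = 0.6450
  C_12 = −[(-0.40)(0.90) − (-0.30)(-0.05)] = 0.3750
  C_13 = (-0.40)(-0.25) − (0.80)(-0.05) = 0.1400
  C_21 = −[(-0.20)(0.90) − (-0.40)(-0.25)] = 0.2800
  C_22 = (0.80)(0.90) − (-0.40)(-0.05) = 0.7000
  C_23 = −[(0.80)(-0.25) − (-0.20)(-0.05)] = 0.2100
  C_31 = (-0.20)(-0.30) − (-0.40)(0.80) = 0.3800
  C_32 = −[(0.80)(-0.30) − (-0.40)(-0.40)] = 0.4000
  C_33 = (0.80)(0.80) − (-0.20)(-0.40) = 0.5600
det(I−A) = Σ_j (I−A)_1j·C_1j = (0.80)(0.6450) + (-0.20)(0.3750) + (-0.40)(0.1400) = 0.3850
adj(I−A) = Cᵀ =
  [ 0.6450   0.2800   0.3800]
  [ 0.3750   0.7000   0.4000]
  [ 0.1400   0.2100   0.5600]
(I − A)⁻¹ = adj(I−A) / det(I−A) ≈
  [   1.6753     0.7273     0.9870]
  [   0.9740     1.8182     1.0390]
  [   0.3636     0.5455     1.4545]
x = (I − A)⁻¹ d = adj(I−A)·d / det(I−A), with det(I−A) = 0.3850:
  x_M = (0.6450·260 + 0.2800·680 + 0.3800·260) / 0.3850 = 456.90 / 0.3850 ≈ 1186.75
  x_L = (0.3750·260 + 0.7000·680 + 0.4000·260) / 0.3850 = 677.50 / 0.3850 ≈ 1759.74
  x_O = (0.1400·260 + 0.2100·680 + 0.5600·260) / 0.3850 = 324.80 / 0.3850 ≈ 843.64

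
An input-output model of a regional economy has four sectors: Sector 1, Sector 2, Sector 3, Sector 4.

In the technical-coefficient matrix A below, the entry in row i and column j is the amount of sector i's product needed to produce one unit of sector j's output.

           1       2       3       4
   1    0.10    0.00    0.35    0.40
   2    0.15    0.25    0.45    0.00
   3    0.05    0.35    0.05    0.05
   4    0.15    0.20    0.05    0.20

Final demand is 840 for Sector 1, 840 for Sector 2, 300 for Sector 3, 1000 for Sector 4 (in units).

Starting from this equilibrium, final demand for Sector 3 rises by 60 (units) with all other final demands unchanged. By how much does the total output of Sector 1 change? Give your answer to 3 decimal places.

Δx_1 = 49.266

I − A =
  [   0.90     0.00    -0.35    -0.40]
  [  -0.15     0.75    -0.45     0.00]
  [  -0.05    -0.35     0.95    -0.05]
  [  -0.15    -0.20    -0.05     0.80]
Compute the cofactors C_ij = (−1)^(i+j)·(3×3 minor ij) of I−A; the adjugate is their transpose:
adj(I−A) = Cᵀ =
  [ 0.437625   0.184500   0.261000   0.235125]
  [ 0.135000   0.607125   0.342000   0.088875]
  [ 0.079125   0.244000   0.483000   0.069750]
  [ 0.120750   0.201625   0.164625   0.468000]
det(I−A) = Σ_j (I−A)_1j·C_1j = (0.90)(0.437625) + (0.00)(0.135000) + (-0.35)(0.079125) + (-0.40)(0.120750) = 0.31786875
(I − A)⁻¹ = adj(I−A) / det(I−A) ≈
  [   1.3767     0.5804     0.8211     0.7397]
  [   0.4247     1.9100     1.0759     0.2796]
  [   0.2489     0.7676     1.5195     0.2194]
  [   0.3799     0.6343     0.5179     1.4723]
Δx = (I − A)⁻¹ Δd with Δd having +60 in the Sector 3 component and 0 elsewhere.
So Δx_1 = L_13 · (+60), where L_13 = adj(I−A)_13 / det(I−A) = 0.261000 / 0.31786875.
Δx_1 = 0.261000 × (+60) / 0.31786875 = 15.66 / 0.31786875 ≈ 49.266.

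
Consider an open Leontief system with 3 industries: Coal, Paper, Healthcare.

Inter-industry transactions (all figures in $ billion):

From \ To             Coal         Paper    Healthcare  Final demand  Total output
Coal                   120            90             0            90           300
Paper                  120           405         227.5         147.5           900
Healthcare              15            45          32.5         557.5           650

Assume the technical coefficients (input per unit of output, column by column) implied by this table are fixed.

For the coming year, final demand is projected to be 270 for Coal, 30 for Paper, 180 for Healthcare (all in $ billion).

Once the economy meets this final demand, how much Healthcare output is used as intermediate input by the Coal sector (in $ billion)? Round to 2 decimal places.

z_31 = 27.64

Technical coefficients a_ij = z_ij / X_j:
  a_11 = 120/300 = 0.40, a_21 = 120/300 = 0.40, a_31 = 15/300 = 0.05
  a_12 = 90/900 = 0.10, a_22 = 405/900 = 0.45, a_32 = 45/900 = 0.05
  a_13 = 0/650 = 0.00, a_23 = 227.5/650 = 0.35, a_33 = 32.5/650 = 0.05
I − A =
  [   0.60    -0.10     0.00]
  [  -0.40     0.55    -0.35]
  [  -0.05    -0.05     0.95]
Cofactors of I−A, C_ij = (−1)^(i+j)·(minor ij) (rows/columns in the sector order above):
  C_11 = (0.55)(0.95) − (-0.35)(-0.05) = 0.5050
  C_12 = −[(-0.40)(0.95) − (-0.35)(-0.05)] = 0.3975
  C_13 = (-0.40)(-0.05) − (0.55)(-0.05) = 0.0475
  C_21 = −[(-0.10)(0.95) − (0.00)(-0.05)] = 0.0950
  C_22 = (0.60)(0.95) − (0.00)(-0.05) = 0.5700
  C_23 = −[(0.60)(-0.05) − (-0.10)(-0.05)] = 0.0350
  C_31 = (-0.10)(-0.35) − (0.00)(0.55) = 0.0350
  C_32 = −[(0.60)(-0.35) − (0.00)(-0.40)] = 0.2100
  C_33 = (0.60)(0.55) − (-0.10)(-0.40) = 0.2900
det(I−A) = Σ_j (I−A)_1j·C_1j = (0.60)(0.5050) + (-0.10)(0.3975) + (0.00)(0.0475) = 0.26325
adj(I−A) = Cᵀ =
  [ 0.5050   0.0950   0.0350]
  [ 0.3975   0.5700   0.2100]
  [ 0.0475   0.0350   0.2900]
(I − A)⁻¹ = adj(I−A) / det(I−A) ≈
  [   1.9183     0.3609     0.1330]
  [   1.5100     2.1652     0.7977]
  [   0.1804     0.1330     1.1016]
First solve x = (I − A)⁻¹ d = adj(I−A)·d / det(I−A); in particular x_1 = (0.5050·270 + 0.0950·30 + 0.0350·180) / 0.26325 = 145.50 / 0.26325 ≈ 552.7066.
Intermediate flow from 3 to 1: z_31 = a_31 · x_1 = 0.05 × 145.50 / 0.26325 = 7.275 / 0.26325 ≈ 27.64.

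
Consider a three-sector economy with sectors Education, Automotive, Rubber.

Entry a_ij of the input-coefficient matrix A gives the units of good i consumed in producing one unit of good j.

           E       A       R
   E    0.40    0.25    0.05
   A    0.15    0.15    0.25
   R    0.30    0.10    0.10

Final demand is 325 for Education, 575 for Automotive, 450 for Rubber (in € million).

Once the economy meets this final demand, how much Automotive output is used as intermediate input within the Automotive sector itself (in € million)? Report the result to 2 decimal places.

z_AA = 175.00

I − A =
  [   0.60    -0.25    -0.05]
  [  -0.15     0.85    -0.25]
  [  -0.30    -0.10     0.90]
Cofactors of I−A, C_ij = (−1)^(i+j)·(minor ij) (rows/columns in the sector order above):
  C_11 = (0.85)(0.90) − (-0.25)(-0.10) = 0.7400
  C_12 = −[(-0.15)(0.90) − (-0.25)(-0.30)] = 0.2100
  C_13 = (-0.15)(-0.10) − (0.85)(-0.30) = 0.2700
  C_21 = −[(-0.25)(0.90) − (-0.05)(-0.10)] = 0.2300
  C_22 = (0.60)(0.90) − (-0.05)(-0.30) = 0.5250
  C_23 = −[(0.60)(-0.10) − (-0.25)(-0.30)] = 0.1350
  C_31 = (-0.25)(-0.25) − (-0.05)(0.85) = 0.1050
  C_32 = −[(0.60)(-0.25) − (-0.05)(-0.15)] = 0.1575
  C_33 = (0.60)(0.85) − (-0.25)(-0.15) = 0.4725
det(I−A) = Σ_j (I−A)_1j·C_1j = (0.60)(0.7400) + (-0.25)(0.2100) + (-0.05)(0.2700) = 0.3780
adj(I−A) = Cᵀ =
  [ 0.7400   0.2300   0.1050]
  [ 0.2100   0.5250   0.1575]
  [ 0.2700   0.1350   0.4725]
(I − A)⁻¹ = adj(I−A) / det(I−A) ≈
  [   1.9577     0.6085     0.2778]
  [   0.5556     1.3889     0.4167]
  [   0.7143     0.3571     1.2500]
First solve x = (I − A)⁻¹ d = adj(I−A)·d / det(I−A); in particular x_A = (0.2100·325 + 0.5250·575 + 0.1575·450) / 0.3780 = 441.00 / 0.3780 ≈ 1166.6667.
Intermediate flow from A to A: z_AA = a_AA · x_A = 0.15 × 441.00 / 0.3780 = 66.15 / 0.3780 = 175.00.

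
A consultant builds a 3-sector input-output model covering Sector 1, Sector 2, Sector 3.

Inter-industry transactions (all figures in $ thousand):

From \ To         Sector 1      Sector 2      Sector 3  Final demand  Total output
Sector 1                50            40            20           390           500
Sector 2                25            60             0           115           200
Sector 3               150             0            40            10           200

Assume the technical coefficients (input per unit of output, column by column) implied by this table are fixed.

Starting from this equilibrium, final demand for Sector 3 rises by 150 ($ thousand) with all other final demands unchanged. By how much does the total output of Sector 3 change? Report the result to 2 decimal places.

Technical coefficients a_ij = z_ij / X_j:
  a_11 = 50/500 = 0.10, a_21 = 25/500 = 0.05, a_31 = 150/500 = 0.30
  a_12 = 40/200 = 0.20, a_22 = 60/200 = 0.30, a_32 = 0/200 = 0.00
  a_13 = 20/200 = 0.10, a_23 = 0/200 = 0.00, a_33 = 40/200 = 0.20
I − A =
  [   0.90    -0.20    -0.10]
  [  -0.05     0.70     0.00]
  [  -0.30     0.00     0.80]
Cofactors of I−A, C_ij = (−1)^(i+j)·(minor ij) (rows/columns in the sector order above):
  C_11 = (0.70)(0.80) − (0.00)(0.00) = 0.5600
  C_12 = −[(-0.05)(0.80) − (0.00)(-0.30)] = 0.0400
  C_13 = (-0.05)(0.00) − (0.70)(-0.30) = 0.2100
  C_21 = −[(-0.20)(0.80) − (-0.10)(0.00)] = 0.1600
  C_22 = (0.90)(0.80) − (-0.10)(-0.30) = 0.6900
  C_23 = −[(0.90)(0.00) − (-0.20)(-0.30)] = 0.0600
  C_31 = (-0.20)(0.00) − (-0.10)(0.70) = 0.0700
  C_32 = −[(0.90)(0.00) − (-0.10)(-0.05)] = 0.0050
  C_33 = (0.90)(0.70) − (-0.20)(-0.05) = 0.6200
det(I−A) = Σ_j (I−A)_1j·C_1j = (0.90)(0.5600) + (-0.20)(0.0400) + (-0.10)(0.2100) = 0.4750
adj(I−A) = Cᵀ =
  [ 0.5600   0.1600   0.0700]
  [ 0.0400   0.6900   0.0050]
  [ 0.2100   0.0600   0.6200]
(I − A)⁻¹ = adj(I−A) / det(I−A) ≈
  [   1.1789     0.3368     0.1474]
  [   0.0842     1.4526     0.0105]
  [   0.4421     0.1263     1.3053]
Δx = (I − A)⁻¹ Δd with Δd having +150 in the Sector 3 component and 0 elsewhere.
So Δx_3 = L_33 · (+150), where L_33 = adj(I−A)_33 / det(I−A) = 0.6200 / 0.4750.
Δx_3 = 0.6200 × (+150) / 0.4750 = 93.00 / 0.4750 ≈ 195.79.

Δx_3 = 195.79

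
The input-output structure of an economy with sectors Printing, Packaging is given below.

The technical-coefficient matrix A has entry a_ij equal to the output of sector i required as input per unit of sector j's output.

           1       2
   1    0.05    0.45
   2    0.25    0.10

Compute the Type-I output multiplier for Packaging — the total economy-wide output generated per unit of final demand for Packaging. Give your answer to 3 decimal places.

I − A =
  [   0.95    -0.45]
  [  -0.25     0.90]
det(I−A) = (0.95)(0.90) − (-0.45)(-0.25) = 0.7425
adj(I−A) = [[0.90, 0.45], [0.25, 0.95]]
(I − A)⁻¹ = adj(I−A) / det(I−A) ≈
  [   1.2121     0.6061]
  [   0.3367     1.2795]
The output multiplier for sector j is the column-j sum of the Leontief inverse (I − A)⁻¹ = adj(I−A) / det(I−A).
Column 2 of adj(I−A): (0.45, 0.95); det(I−A) = 0.7425.
m_2 = (0.45 + 0.95) / 0.7425 = 1.40 / 0.7425 ≈ 1.886.

m_2 = 1.886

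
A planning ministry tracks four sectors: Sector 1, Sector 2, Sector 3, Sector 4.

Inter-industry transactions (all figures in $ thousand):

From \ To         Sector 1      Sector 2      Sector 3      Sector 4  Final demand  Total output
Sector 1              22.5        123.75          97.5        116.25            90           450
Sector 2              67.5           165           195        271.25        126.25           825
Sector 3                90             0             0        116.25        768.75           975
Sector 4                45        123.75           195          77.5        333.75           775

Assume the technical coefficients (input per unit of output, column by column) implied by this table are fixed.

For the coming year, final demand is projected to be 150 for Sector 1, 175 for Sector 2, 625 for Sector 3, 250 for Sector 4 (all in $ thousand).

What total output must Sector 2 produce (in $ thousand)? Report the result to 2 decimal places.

x_2 = 792.31

Technical coefficients a_ij = z_ij / X_j:
  a_11 = 22.5/450 = 0.05, a_21 = 67.5/450 = 0.15, a_31 = 90/450 = 0.20, a_41 = 45/450 = 0.10
  a_12 = 123.75/825 = 0.15, a_22 = 165/825 = 0.20, a_32 = 0/825 = 0.00, a_42 = 123.75/825 = 0.15
  a_13 = 97.5/975 = 0.10, a_23 = 195/975 = 0.20, a_33 = 0/975 = 0.00, a_43 = 195/975 = 0.20
  a_14 = 116.25/775 = 0.15, a_24 = 271.25/775 = 0.35, a_34 = 116.25/775 = 0.15, a_44 = 77.5/775 = 0.10
I − A =
  [   0.95    -0.15    -0.10    -0.15]
  [  -0.15     0.80    -0.20    -0.35]
  [  -0.20     0.00     1.00    -0.15]
  [  -0.10    -0.15    -0.20     0.90]
Compute the cofactors C_ij = (−1)^(i+j)·(3×3 minor ij) of I−A; the adjugate is their transpose:
adj(I−A) = Cᵀ =
  [ 0.639000   0.155250   0.132750   0.189000]
  [ 0.218500   0.786000   0.256000   0.384750]
  [ 0.148875   0.055125   0.593250   0.145125]
  [ 0.140500   0.160500   0.189250   0.715500]
det(I−A) = Σ_j (I−A)_1j·C_1j = (0.95)(0.639000) + (-0.15)(0.218500) + (-0.10)(0.148875) + (-0.15)(0.140500) = 0.5383125
(I − A)⁻¹ = adj(I−A) / det(I−A) ≈
  [   1.1870     0.2884     0.2466     0.3511]
  [   0.4059     1.4601     0.4756     0.7147]
  [   0.2766     0.1024     1.1021     0.2696]
  [   0.2610     0.2982     0.3516     1.3292]
x = (I − A)⁻¹ d = adj(I−A)·d / det(I−A), with det(I−A) = 0.5383125:
  x_1 = (0.639000·150 + 0.155250·175 + 0.132750·625 + 0.189000·250) / 0.5383125 = 253.2375 / 0.5383125 ≈ 470.43
  x_2 = (0.218500·150 + 0.786000·175 + 0.256000·625 + 0.384750·250) / 0.5383125 = 426.5125 / 0.5383125 ≈ 792.31
  x_3 = (0.148875·150 + 0.055125·175 + 0.593250·625 + 0.145125·250) / 0.5383125 = 439.040625 / 0.5383125 ≈ 815.59
  x_4 = (0.140500·150 + 0.160500·175 + 0.189250·625 + 0.715500·250) / 0.5383125 = 346.31875 / 0.5383125 ≈ 643.34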